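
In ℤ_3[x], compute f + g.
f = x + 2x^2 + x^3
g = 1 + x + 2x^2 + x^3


Add coefficients mod 3:
x^0: 0 + 1 = 1 (mod 3)
x^1: 1 + 1 = 2 (mod 3)
x^2: 2 + 2 = 1 (mod 3)
x^3: 1 + 1 = 2 (mod 3)
Result: 1 + 2x + x^2 + 2x^3

f + g = 1 + 2x + x^2 + 2x^3


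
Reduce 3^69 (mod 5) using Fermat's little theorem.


Fermat's little theorem: if p is prime and gcd(a,p)=1, then a^(p-1) ≡ 1 (mod p)
p = 5 is prime, gcd(3,5) = 1
Reduce exponent: 69 mod 4 = 1
So 3^69 ≡ 3^1 (mod 5)
3^1 mod 5 = 3

3^69 ≡ 3 (mod 5)


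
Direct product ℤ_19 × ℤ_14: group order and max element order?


|ℤ_19 × ℤ_14| = 19 × 14 = 266
Max element order = lcm(19,14) = 266
Cyclic? Yes (gcd=1)

|ℤ_19×ℤ_14| = 266, max element order = 266


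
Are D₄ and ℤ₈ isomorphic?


Comparing D₄ and ℤ₈:
D₄ is non-abelian, ℤ₈ is abelian

No, D₄ ≇ ℤ₈


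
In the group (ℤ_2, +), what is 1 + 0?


Operation: addition mod 2
1 + 0 = (a + b) mod 2 with a = 1, b = 0

1 + 0 = 1


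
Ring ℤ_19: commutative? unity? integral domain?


ℤ_19 is a commutative ring with unity 1; 19 is prime, so ℤ_19 is a field (hence an integral domain)
Commutative: Yes
Integral domain: Yes
Has unity: Yes

ℤ_19: Commutative=Yes, Unity=Yes


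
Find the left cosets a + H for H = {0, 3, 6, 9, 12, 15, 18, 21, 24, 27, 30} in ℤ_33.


H = {0, 3, 6, 9, 12, 15, 18, 21, 24, 27, 30}, |H| = 11
Number of cosets = |G|/|H| = 33/11 = 3
0 + H = {0, 3, 6, 9, 12, 15, 18, 21, 24, 27, 30}
1 + H = {1, 4, 7, 10, 13, 16, 19, 22, 25, 28, 31}
2 + H = {2, 5, 8, 11, 14, 17, 20, 23, 26, 29, 32}

Cosets: 0+H={0,3,6,9,12,15,18,21,24,27,30}; 1+H={1,4,7,10,13,16,19,22,25,28,31}; 2+H={2,5,8,11,14,17,20,23,26,29,32}


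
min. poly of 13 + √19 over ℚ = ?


Let α = 13 + √19. Then α - 13 = √19, so (α - 13)² = 19, giving α² - 26α + 150 = 0. Degree 2 and α ∉ ℚ, so this is the minimal polynomial.

Minimal polynomial: x² - 26x + 150


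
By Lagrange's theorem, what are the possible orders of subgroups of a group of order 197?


Lagrange's theorem: |H| divides |G|
|G| = 197
Divisors of 197: 1, 197

Possible subgroup orders: {1, 197}


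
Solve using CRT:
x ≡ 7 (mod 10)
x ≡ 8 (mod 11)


m₁ = 10, m₂ = 11, gcd = 1, so CRT applies. M = m₁·m₂ = 110
Let M₁ = M/m₁ = 11, M₂ = M/m₂ = 10
Find y₁ ≡ M₁⁻¹ (mod m₁): 11⁻¹ ≡ 1 (mod 10)
Find y₂ ≡ M₂⁻¹ (mod m₂): 10⁻¹ ≡ 10 (mod 11)
x = a₁·M₁·y₁ + a₂·M₂·y₂ = 7·11·1 + 8·10·10 = 877
Reduce mod 110: x ≡ 107
Check: 107 mod 10 = 7 ✓, 107 mod 11 = 8 ✓

x ≡ 107 (mod 110)


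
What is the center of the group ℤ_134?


Z(G) = {g ∈ G | gx = xg for all x ∈ G}
ℤ_134 is abelian, so Z(G) = G

Z(ℤ_134) = ℤ_134


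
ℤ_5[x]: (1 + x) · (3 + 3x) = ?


Expand and collect like terms; reduce coefficients mod 5:
x^0: 1·3 = 3 ≡ 3 (mod 5)
x^1: 1·3 + 1·3 = 6 ≡ 1 (mod 5)
x^2: 1·3 = 3 ≡ 3 (mod 5)
Result: 3 + x + 3x^2

f · g = 3 + x + 3x^2


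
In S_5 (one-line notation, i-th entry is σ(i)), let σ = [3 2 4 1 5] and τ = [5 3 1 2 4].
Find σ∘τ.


σ∘τ: apply τ first, then σ
1 →τ 5 →σ 5
2 →τ 3 →σ 4
3 →τ 1 →σ 3
4 →τ 2 →σ 2
5 →τ 4 →σ 1

σ∘τ = [5 4 3 2 1]


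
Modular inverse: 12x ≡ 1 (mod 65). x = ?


Use the extended Euclidean algorithm to write 1 = 12·s + 65·t; then s mod 65 is the inverse.
Euclidean algorithm:
  12 = 0·65 + 12
  65 = 5·12 + 5
  12 = 2·5 + 2
  5 = 2·2 + 1
  2 = 2·1 + 0
gcd(12,65) = 1
Back-substitution gives: 12·(-27) + 65·(5) = 1
So 12⁻¹ ≡ -27 ≡ 38 (mod 65)
Check: 12 × 38 = 456 ≡ 1 (mod 65) ✓

12⁻¹ ≡ 38 (mod 65)


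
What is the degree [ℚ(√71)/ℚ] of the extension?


√71 has minimal polynomial x² - 71 (irreducible over ℚ since 71 is squarefree)

[ℚ(√71)/ℚ] = 2


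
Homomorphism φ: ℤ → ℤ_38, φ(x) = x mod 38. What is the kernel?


Kernel = preimage of identity
ker(φ) = {x ∈ ℤ : x ≡ 0 (mod 38)} = 38ℤ = {0, ±38, ±76, ...}

ker(φ) = 38ℤ


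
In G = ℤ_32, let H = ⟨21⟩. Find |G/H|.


|⟨21⟩| = n / gcd(21, 32) = 32 / 1 = 32
H is normal (ℤ_32 is abelian).
|G/H| = |G| / |H| = 32 / 32 = 1

|G/H| = 1


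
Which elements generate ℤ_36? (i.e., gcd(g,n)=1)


g generates ℤ_n iff gcd(g,n) = 1
Prime factors of 36: 2, 3
Generators are g ∈ {1,...,35} not divisible by any of these primes.
Generators: {1, 5, 7, 11, 13, 17, 19, 23, 25, 29, 31, 35}
Number of generators = φ(36) = 12

Generators of ℤ_36 = {1, 5, 7, 11, 13, 17, 19, 23, 25, 29, 31, 35}


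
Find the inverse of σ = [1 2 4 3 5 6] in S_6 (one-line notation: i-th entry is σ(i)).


To find σ⁻¹, swap domain and range:
σ(1) = 1 → σ⁻¹(1) = 1
σ(2) = 2 → σ⁻¹(2) = 2
σ(3) = 4 → σ⁻¹(4) = 3
σ(4) = 3 → σ⁻¹(3) = 4
σ(5) = 5 → σ⁻¹(5) = 5
σ(6) = 6 → σ⁻¹(6) = 6

σ⁻¹ = [1 2 4 3 5 6]


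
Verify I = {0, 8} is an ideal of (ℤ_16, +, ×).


Check ideal conditions for I = {0, 8} in ℤ_16:
(1) I is an additive subgroup? Yes
(2) For r ∈ ℤ_16 and a ∈ I: r·a ∈ I? Yes

Yes, I is an ideal of ℤ_16


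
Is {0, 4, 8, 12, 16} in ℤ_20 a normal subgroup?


H = {0, 4, 8, 12, 16} in ℤ_20
ℤ_20 is abelian; every subgroup of an abelian group is normal

Yes, normal subgroup


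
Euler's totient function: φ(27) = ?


φ(n) = count of k ∈ {1,...,n} with gcd(k,n)=1
Coprimes to 27: {1, 2, 4, 5, 7, 8, 10, 11, 13, 14, 16, 17, 19, 20, 22, 23, 25, 26}
Count: 18

φ(27) = 18


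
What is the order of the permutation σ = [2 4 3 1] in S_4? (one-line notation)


Cycle decomposition: (1 2 4)
Cycle lengths: 3
Order = lcm(3) = 3

ord(σ) = 3


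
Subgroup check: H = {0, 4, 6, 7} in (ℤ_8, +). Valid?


Subgroup test for H = {0, 4, 6, 7} in (ℤ_8, +):
(1) 0 ∈ H? Yes
(2) Closure: for all a,b ∈ H, (a+b) mod 8 ∈ H? No  [counterexample: 4 + 6 = 2 ∉ H]
(3) Inverses: for all a ∈ H, -a mod 8 ∈ H? No

No, H is not a subgroup of ℤ_8


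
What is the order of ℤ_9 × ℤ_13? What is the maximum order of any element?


|ℤ_9 × ℤ_13| = 9 × 13 = 117
Max element order = lcm(9,13) = 117
Cyclic? Yes (gcd=1)

|ℤ_9×ℤ_13| = 117, max element order = 117


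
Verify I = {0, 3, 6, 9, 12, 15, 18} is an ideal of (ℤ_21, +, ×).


Check ideal conditions for I = {0, 3, 6, 9, 12, 15, 18} in ℤ_21:
(1) I is an additive subgroup? Yes
(2) For r ∈ ℤ_21 and a ∈ I: r·a ∈ I? Yes

Yes, I is an ideal of ℤ_21


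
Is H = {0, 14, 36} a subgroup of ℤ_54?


Subgroup test for H = {0, 14, 36} in (ℤ_54, +):
(1) 0 ∈ H? Yes
(2) Closure: for all a,b ∈ H, (a+b) mod 54 ∈ H? No  [counterexample: 14 + 14 = 28 ∉ H]
(3) Inverses: for all a ∈ H, -a mod 54 ∈ H? No

No, H is not a subgroup of ℤ_54


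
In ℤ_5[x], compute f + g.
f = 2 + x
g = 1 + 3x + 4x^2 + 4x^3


Add coefficients mod 5:
x^0: 2 + 1 = 3 (mod 5)
x^1: 1 + 3 = 4 (mod 5)
x^2: 0 + 4 = 4 (mod 5)
x^3: 0 + 4 = 4 (mod 5)
Result: 3 + 4x + 4x^2 + 4x^3

f + g = 3 + 4x + 4x^2 + 4x^3


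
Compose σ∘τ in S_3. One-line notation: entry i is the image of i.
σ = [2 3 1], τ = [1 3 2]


σ∘τ: apply τ first, then σ
1 →τ 1 →σ 2
2 →τ 3 →σ 1
3 →τ 2 →σ 3

σ∘τ = [2 1 3]


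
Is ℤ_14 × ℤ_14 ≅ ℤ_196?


Comparing ℤ_14 × ℤ_14 and ℤ_196:
gcd(14,14) = 14 ≠ 1. Max element order in ℤ_14×ℤ_14 is lcm(14,14) = 14 < 196, so it has no element of order 196

No, ℤ_14 × ℤ_14 ≇ ℤ_196


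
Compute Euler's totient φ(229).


Factor n: 229 = 229
φ(n) = n · ∏(1 - 1/p) over distinct primes p | n
φ(229) = 229 · (1 - 1/229) = 228

φ(229) = 228


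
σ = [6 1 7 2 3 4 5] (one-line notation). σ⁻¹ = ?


To find σ⁻¹, swap domain and range:
σ(1) = 6 → σ⁻¹(6) = 1
σ(2) = 1 → σ⁻¹(1) = 2
σ(3) = 7 → σ⁻¹(7) = 3
σ(4) = 2 → σ⁻¹(2) = 4
σ(5) = 3 → σ⁻¹(3) = 5
σ(6) = 4 → σ⁻¹(4) = 6
σ(7) = 5 → σ⁻¹(5) = 7

σ⁻¹ = [2 4 5 6 7 1 3]


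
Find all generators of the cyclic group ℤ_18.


g generates ℤ_n iff gcd(g,n) = 1
Prime factors of 18: 2, 3
Generators are g ∈ {1,...,17} not divisible by any of these primes.
Generators: {1, 5, 7, 11, 13, 17}
Number of generators = φ(18) = 6

Generators of ℤ_18 = {1, 5, 7, 11, 13, 17}


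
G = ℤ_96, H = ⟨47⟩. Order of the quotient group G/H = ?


|⟨47⟩| = n / gcd(47, 96) = 96 / 1 = 96
H is normal (ℤ_96 is abelian).
|G/H| = |G| / |H| = 96 / 96 = 1

|G/H| = 1


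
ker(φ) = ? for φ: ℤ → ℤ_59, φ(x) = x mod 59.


Kernel = preimage of identity
ker(φ) = {x ∈ ℤ : x ≡ 0 (mod 59)} = 59ℤ = {0, ±59, ±118, ...}

ker(φ) = 59ℤ


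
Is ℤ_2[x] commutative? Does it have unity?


ℤ_2 is a field (n prime), so ℤ_2[x] is a commutative integral domain with unity
Commutative: Yes
Integral domain: Yes
Has unity: Yes

ℤ_2[x]: Commutative=Yes, Unity=Yes


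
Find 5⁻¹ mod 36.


Use the extended Euclidean algorithm to write 1 = 5·s + 36·t; then s mod 36 is the inverse.
Euclidean algorithm:
  5 = 0·36 + 5
  36 = 7·5 + 1
  5 = 5·1 + 0
gcd(5,36) = 1
Back-substitution gives: 5·(-7) + 36·(1) = 1
So 5⁻¹ ≡ -7 ≡ 29 (mod 36)
Check: 5 × 29 = 145 ≡ 1 (mod 36) ✓

5⁻¹ ≡ 29 (mod 36)


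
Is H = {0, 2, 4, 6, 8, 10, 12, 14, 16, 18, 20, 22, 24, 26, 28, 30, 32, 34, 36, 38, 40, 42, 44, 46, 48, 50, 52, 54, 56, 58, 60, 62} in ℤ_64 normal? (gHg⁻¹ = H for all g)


H = {0, 2, 4, 6, 8, 10, 12, 14, 16, 18, 20, 22, 24, 26, 28, 30, 32, 34, 36, 38, 40, 42, 44, 46, 48, 50, 52, 54, 56, 58, 60, 62} in ℤ_64
ℤ_64 is abelian; every subgroup of an abelian group is normal

Yes, normal subgroup


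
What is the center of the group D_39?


Z(G) = {g ∈ G | gx = xg for all x ∈ G}
For odd n, Z(D_n) = {e}: no nontrivial rotation commutes with all reflections

Z(D_39) = {e}


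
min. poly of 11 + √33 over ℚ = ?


Let α = 11 + √33. Then α - 11 = √33, so (α - 11)² = 33, giving α² - 22α + 88 = 0. Degree 2 and α ∉ ℚ, so this is the minimal polynomial.

Minimal polynomial: x² - 22x + 88


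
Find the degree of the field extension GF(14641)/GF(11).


GF(14641) = GF(11^4), so the extension degree is 4

[GF(14641)/GF(11)] = 4


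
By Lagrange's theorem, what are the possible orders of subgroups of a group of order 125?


Lagrange's theorem: |H| divides |G|
|G| = 125
Divisors of 125: 1, 5, 25, 125

Possible subgroup orders: {1, 5, 25, 125}


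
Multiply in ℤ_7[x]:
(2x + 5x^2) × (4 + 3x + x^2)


Expand and collect like terms; reduce coefficients mod 7:
x^0: 0·4 = 0 ≡ 0 (mod 7)
x^1: 0·3 + 2·4 = 8 ≡ 1 (mod 7)
x^2: 0·1 + 2·3 + 5·4 = 26 ≡ 5 (mod 7)
x^3: 2·1 + 5·3 = 17 ≡ 3 (mod 7)
x^4: 5·1 = 5 ≡ 5 (mod 7)
Result: x + 5x^2 + 3x^3 + 5x^4

f · g = x + 5x^2 + 3x^3 + 5x^4


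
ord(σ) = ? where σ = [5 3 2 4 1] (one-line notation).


Cycle decomposition: (1 5) (2 3)
Cycle lengths: 2, 2
Order = lcm(2, 2) = 2

ord(σ) = 2


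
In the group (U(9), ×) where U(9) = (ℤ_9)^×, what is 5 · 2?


Operation: multiplication mod 9
5 · 2 = (a × b) mod 9 with a = 5, b = 2

5 · 2 = 1


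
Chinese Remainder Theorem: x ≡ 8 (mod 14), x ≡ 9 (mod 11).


m₁ = 14, m₂ = 11, gcd = 1, so CRT applies. M = m₁·m₂ = 154
Let M₁ = M/m₁ = 11, M₂ = M/m₂ = 14
Find y₁ ≡ M₁⁻¹ (mod m₁): 11⁻¹ ≡ 9 (mod 14)
Find y₂ ≡ M₂⁻¹ (mod m₂): 14⁻¹ ≡ 4 (mod 11)
x = a₁·M₁·y₁ + a₂·M₂·y₂ = 8·11·9 + 9·14·4 = 1296
Reduce mod 154: x ≡ 64
Check: 64 mod 14 = 8 ✓, 64 mod 11 = 9 ✓

x ≡ 64 (mod 154)


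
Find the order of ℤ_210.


ℤ_n has n elements.

|ℤ_210| = 210


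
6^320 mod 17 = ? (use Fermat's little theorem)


Fermat's little theorem: if p is prime and gcd(a,p)=1, then a^(p-1) ≡ 1 (mod p)
p = 17 is prime, gcd(6,17) = 1
Reduce exponent: 320 mod 16 = 0
So 6^320 ≡ 6^0 (mod 17)
6^0 = 1

6^320 ≡ 1 (mod 17)


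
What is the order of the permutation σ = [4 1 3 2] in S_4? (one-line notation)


Cycle decomposition: (1 4 2)
Cycle lengths: 3
Order = lcm(3) = 3

ord(σ) = 3


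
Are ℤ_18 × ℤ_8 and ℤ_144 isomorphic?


Comparing ℤ_18 × ℤ_8 and ℤ_144:
gcd(18,8) = 2 ≠ 1. Max element order in ℤ_18×ℤ_8 is lcm(18,8) = 72 < 144, so it has no element of order 144

No, ℤ_18 × ℤ_8 ≇ ℤ_144


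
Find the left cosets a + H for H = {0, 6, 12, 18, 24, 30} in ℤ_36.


H = {0, 6, 12, 18, 24, 30}, |H| = 6
Number of cosets = |G|/|H| = 36/6 = 6
0 + H = {0, 6, 12, 18, 24, 30}
1 + H = {1, 7, 13, 19, 25, 31}
2 + H = {2, 8, 14, 20, 26, 32}
3 + H = {3, 9, 15, 21, 27, 33}
4 + H = {4, 10, 16, 22, 28, 34}
5 + H = {5, 11, 17, 23, 29, 35}

Cosets: 0+H={0,6,12,18,24,30}; 1+H={1,7,13,19,25,31}; 2+H={2,8,14,20,26,32}; 3+H={3,9,15,21,27,33}; 4+H={4,10,16,22,28,34}; 5+H={5,11,17,23,29,35}


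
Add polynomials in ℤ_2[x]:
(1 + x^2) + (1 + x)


Add coefficients mod 2:
x^0: 1 + 1 = 0 (mod 2)
x^1: 0 + 1 = 1 (mod 2)
x^2: 1 + 0 = 1 (mod 2)
Result: x + x^2

f + g = x + x^2


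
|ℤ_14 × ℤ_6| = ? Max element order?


|ℤ_14 × ℤ_6| = 14 × 6 = 84
Max element order = lcm(14,6) = 42
Cyclic? No (gcd=2)

|ℤ_14×ℤ_6| = 84, max element order = 42


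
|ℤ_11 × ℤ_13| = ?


|A × B| = |A| · |B|
|ℤ_11 × ℤ_13| = 11 × 13 = 143

|ℤ_11 × ℤ_13| = 143


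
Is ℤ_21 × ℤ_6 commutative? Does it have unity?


Direct product ring; commutative with unity (1,1); but (1,0)·(0,1) = (0,0) gives zero divisors, so not an integral domain
Commutative: Yes
Integral domain: No
Has unity: Yes

ℤ_21 × ℤ_6: Commutative=Yes, Unity=Yes


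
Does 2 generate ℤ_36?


g generates ℤ_n iff gcd(g, n) = 1
gcd(2, 36) = 2
Since gcd = 2 ≠ 1, ⟨2⟩ has order 18 < 36, so 2 is not a generator.

No, 2 does not generate ℤ_36


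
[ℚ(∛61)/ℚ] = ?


∛61 has minimal polynomial x³ - 61 (irreducible over ℚ since 61 is not a perfect cube)

[ℚ(∛61)/ℚ] = 3


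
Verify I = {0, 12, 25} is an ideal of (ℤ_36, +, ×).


Check ideal conditions for I = {0, 12, 25} in ℤ_36:
(1) I is an additive subgroup? No
(2) For r ∈ ℤ_36 and a ∈ I: r·a ∈ I? No  [counterexample: r=2, a=12, r·a mod 36 = 24 ∉ I]

No, I is not an ideal of ℤ_36


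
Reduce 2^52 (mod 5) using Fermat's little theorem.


Fermat's little theorem: if p is prime and gcd(a,p)=1, then a^(p-1) ≡ 1 (mod p)
p = 5 is prime, gcd(2,5) = 1
Reduce exponent: 52 mod 4 = 0
So 2^52 ≡ 2^0 (mod 5)
2^0 = 1

2^52 ≡ 1 (mod 5)


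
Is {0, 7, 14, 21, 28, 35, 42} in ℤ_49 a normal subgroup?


H = {0, 7, 14, 21, 28, 35, 42} in ℤ_49
ℤ_49 is abelian; every subgroup of an abelian group is normal

Yes, normal subgroup


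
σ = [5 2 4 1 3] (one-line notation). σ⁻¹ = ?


To find σ⁻¹, swap domain and range:
σ(1) = 5 → σ⁻¹(5) = 1
σ(2) = 2 → σ⁻¹(2) = 2
σ(3) = 4 → σ⁻¹(4) = 3
σ(4) = 1 → σ⁻¹(1) = 4
σ(5) = 3 → σ⁻¹(3) = 5

σ⁻¹ = [4 2 5 3 1]


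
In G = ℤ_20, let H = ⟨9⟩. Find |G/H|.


|⟨9⟩| = n / gcd(9, 20) = 20 / 1 = 20
H is normal (ℤ_20 is abelian).
|G/H| = |G| / |H| = 20 / 20 = 1

|G/H| = 1


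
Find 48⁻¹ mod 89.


Use the extended Euclidean algorithm to write 1 = 48·s + 89·t; then s mod 89 is the inverse.
Euclidean algorithm:
  48 = 0·89 + 48
  89 = 1·48 + 41
  48 = 1·41 + 7
  41 = 5·7 + 6
  7 = 1·6 + 1
  6 = 6·1 + 0
gcd(48,89) = 1
Back-substitution gives: 48·(13) + 89·(-7) = 1
So 48⁻¹ ≡ 13 ≡ 13 (mod 89)
Check: 48 × 13 = 624 ≡ 1 (mod 89) ✓

48⁻¹ ≡ 13 (mod 89)


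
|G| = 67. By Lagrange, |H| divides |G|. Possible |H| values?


Lagrange's theorem: |H| divides |G|
|G| = 67
Divisors of 67: 1, 67

Possible subgroup orders: {1, 67}


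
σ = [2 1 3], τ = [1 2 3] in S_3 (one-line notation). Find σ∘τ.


σ∘τ: apply τ first, then σ
1 →τ 1 →σ 2
2 →τ 2 →σ 1
3 →τ 3 →σ 3

σ∘τ = [2 1 3]


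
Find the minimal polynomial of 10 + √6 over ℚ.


Let α = 10 + √6. Then α - 10 = √6, so (α - 10)² = 6, giving α² - 20α + 94 = 0. Degree 2 and α ∉ ℚ, so this is the minimal polynomial.

Minimal polynomial: x² - 20x + 94


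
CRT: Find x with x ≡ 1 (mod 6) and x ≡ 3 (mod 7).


m₁ = 6, m₂ = 7, gcd = 1, so CRT applies. M = m₁·m₂ = 42
Let M₁ = M/m₁ = 7, M₂ = M/m₂ = 6
Find y₁ ≡ M₁⁻¹ (mod m₁): 7⁻¹ ≡ 1 (mod 6)
Find y₂ ≡ M₂⁻¹ (mod m₂): 6⁻¹ ≡ 6 (mod 7)
x = a₁·M₁·y₁ + a₂·M₂·y₂ = 1·7·1 + 3·6·6 = 115
Reduce mod 42: x ≡ 31
Check: 31 mod 6 = 1 ✓, 31 mod 7 = 3 ✓

x ≡ 31 (mod 42)


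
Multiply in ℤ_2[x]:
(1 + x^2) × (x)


Expand and collect like terms; reduce coefficients mod 2:
x^0: 1·0 = 0 ≡ 0 (mod 2)
x^1: 1·1 + 0·0 = 1 ≡ 1 (mod 2)
x^2: 0·1 + 1·0 = 0 ≡ 0 (mod 2)
x^3: 1·1 = 1 ≡ 1 (mod 2)
Result: x + x^3

f · g = x + x^3


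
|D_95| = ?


|D_n| = 2n (n rotations and n reflections)
|D_95| = 2×95 = 190

|D_95| = 190


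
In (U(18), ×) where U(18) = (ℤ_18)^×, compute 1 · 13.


Operation: multiplication mod 18
1 · 13 = (a × b) mod 18 with a = 1, b = 13

1 · 13 = 13


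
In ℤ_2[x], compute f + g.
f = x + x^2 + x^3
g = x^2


Add coefficients mod 2:
x^0: 0 + 0 = 0 (mod 2)
x^1: 1 + 0 = 1 (mod 2)
x^2: 1 + 1 = 0 (mod 2)
x^3: 1 + 0 = 1 (mod 2)
Result: x + x^3

f + g = x + x^3


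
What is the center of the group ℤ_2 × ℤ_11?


Z(G) = {g ∈ G | gx = xg for all x ∈ G}
Direct product of abelian groups is abelian, so Z(G) = G

Z(ℤ_2 × ℤ_11) = ℤ_2 × ℤ_11


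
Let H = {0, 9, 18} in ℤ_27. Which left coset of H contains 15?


15 + H = {15 + h (mod 27) : h ∈ H}
15+0=15, 15+9=24, 15+18=6
15 + H = {6, 15, 24} = 6 + H

15 + H = {6, 15, 24}


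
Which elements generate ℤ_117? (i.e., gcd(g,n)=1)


g generates ℤ_n iff gcd(g,n) = 1
Prime factors of 117: 3, 13
Generators are g ∈ {1,...,116} not divisible by any of these primes.
Generators: {1, 2, 4, 5, 7, 8, 10, 11, 14, 16, 17, 19, 20, 22, 23, 25, 28, 29, 31, 32, 34, 35, 37, 38, 40, 41, 43, 44, 46, 47, 49, 50, 53, 55, 56, 58, 59, 61, 62, 64, 67, 68, 70, 71, 73, 74, 76, 77, 79, 80, 82, 83, 85, 86, 88, 89, 92, 94, 95, 97, 98, 100, 101, 103, 106, 107, 109, 110, 112, 113, 115, 116}
Number of generators = φ(117) = 72

Generators of ℤ_117 = {1, 2, 4, 5, 7, 8, 10, 11, 14, 16, 17, 19, 20, 22, 23, 25, 28, 29, 31, 32, 34, 35, 37, 38, 40, 41, 43, 44, 46, 47, 49, 50, 53, 55, 56, 58, 59, 61, 62, 64, 67, 68, 70, 71, 73, 74, 76, 77, 79, 80, 82, 83, 85, 86, 88, 89, 92, 94, 95, 97, 98, 100, 101, 103, 106, 107, 109, 110, 112, 113, 115, 116}


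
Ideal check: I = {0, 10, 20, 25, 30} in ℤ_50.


Check ideal conditions for I = {0, 10, 20, 25, 30} in ℤ_50:
(1) I is an additive subgroup? No
(2) For r ∈ ℤ_50 and a ∈ I: r·a ∈ I? No  [counterexample: r=2, a=20, r·a mod 50 = 40 ∉ I]

No, I is not an ideal of ℤ_50


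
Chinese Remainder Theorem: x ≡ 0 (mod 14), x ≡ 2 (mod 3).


m₁ = 14, m₂ = 3, gcd = 1, so CRT applies. M = m₁·m₂ = 42
Let M₁ = M/m₁ = 3, M₂ = M/m₂ = 14
Find y₁ ≡ M₁⁻¹ (mod m₁): 3⁻¹ ≡ 5 (mod 14)
Find y₂ ≡ M₂⁻¹ (mod m₂): 14⁻¹ ≡ 2 (mod 3)
x = a₁·M₁·y₁ + a₂·M₂·y₂ = 0·3·5 + 2·14·2 = 56
Reduce mod 42: x ≡ 14
Check: 14 mod 14 = 0 ✓, 14 mod 3 = 2 ✓

x ≡ 14 (mod 42)


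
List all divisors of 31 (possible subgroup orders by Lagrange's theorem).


Lagrange's theorem: |H| divides |G|
|G| = 31
Divisors of 31: 1, 31

Possible subgroup orders: {1, 31}


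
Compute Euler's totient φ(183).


Factor n: 183 = 3 × 61
φ(n) = n · ∏(1 - 1/p) over distinct primes p | n
φ(183) = 183 · (1 - 1/3) · (1 - 1/61) = 120

φ(183) = 120


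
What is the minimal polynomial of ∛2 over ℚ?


∛2 satisfies x³ - 2 = 0, irreducible over ℚ (no rational root; 2 is not a perfect cube)

Minimal polynomial: x³ - 2


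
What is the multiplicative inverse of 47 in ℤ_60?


Use the extended Euclidean algorithm to write 1 = 47·s + 60·t; then s mod 60 is the inverse.
Euclidean algorithm:
  47 = 0·60 + 47
  60 = 1·47 + 13
  47 = 3·13 + 8
  13 = 1·8 + 5
  8 = 1·5 + 3
  5 = 1·3 + 2
  3 = 1·2 + 1
  2 = 2·1 + 0
gcd(47,60) = 1
Back-substitution gives: 47·(23) + 60·(-18) = 1
So 47⁻¹ ≡ 23 ≡ 23 (mod 60)
Check: 47 × 23 = 1081 ≡ 1 (mod 60) ✓

47⁻¹ ≡ 23 (mod 60)


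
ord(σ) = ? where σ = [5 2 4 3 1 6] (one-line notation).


Cycle decomposition: (1 5) (3 4)
Cycle lengths: 2, 2
Order = lcm(2, 2) = 2

ord(σ) = 2


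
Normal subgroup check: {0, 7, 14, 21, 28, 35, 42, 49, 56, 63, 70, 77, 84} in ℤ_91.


H = {0, 7, 14, 21, 28, 35, 42, 49, 56, 63, 70, 77, 84} in ℤ_91
ℤ_91 is abelian; every subgroup of an abelian group is normal

Yes, normal subgroup


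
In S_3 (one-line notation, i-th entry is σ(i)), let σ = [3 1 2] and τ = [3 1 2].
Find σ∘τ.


σ∘τ: apply τ first, then σ
1 →τ 3 →σ 2
2 →τ 1 →σ 3
3 →τ 2 →σ 1

σ∘τ = [2 3 1]


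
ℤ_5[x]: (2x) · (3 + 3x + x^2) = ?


Expand and collect like terms; reduce coefficients mod 5:
x^0: 0·3 = 0 ≡ 0 (mod 5)
x^1: 0·3 + 2·3 = 6 ≡ 1 (mod 5)
x^2: 0·1 + 2·3 = 6 ≡ 1 (mod 5)
x^3: 2·1 = 2 ≡ 2 (mod 5)
Result: x + x^2 + 2x^3

f · g = x + x^2 + 2x^3


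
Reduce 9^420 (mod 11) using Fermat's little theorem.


Fermat's little theorem: if p is prime and gcd(a,p)=1, then a^(p-1) ≡ 1 (mod p)
p = 11 is prime, gcd(9,11) = 1
Reduce exponent: 420 mod 10 = 0
So 9^420 ≡ 9^0 (mod 11)
9^0 = 1

9^420 ≡ 1 (mod 11)


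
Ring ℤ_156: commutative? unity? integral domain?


ℤ_156 is a commutative ring with unity 1; 156 = 2×78 is composite, so 2·78 ≡ 0 gives zero divisors (not an integral domain)
Commutative: Yes
Integral domain: No
Has unity: Yes

ℤ_156: Commutative=Yes, Unity=Yes


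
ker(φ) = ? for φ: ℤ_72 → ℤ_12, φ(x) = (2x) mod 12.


Kernel = preimage of identity
ker(φ) = {x ∈ ℤ_72 : 2x ≡ 0 (mod 12)}. Since 12 | 72, φ is well-defined. The kernel is the cyclic subgroup ⟨6⟩ of ℤ_72 (order 12), i.e. {0, 6, 12, 18, 24, 30, 36, 42, 48, 54, 60, 66}

ker(φ) = {0, 6, 12, 18, 24, 30, 36, 42, 48, 54, 60, 66}


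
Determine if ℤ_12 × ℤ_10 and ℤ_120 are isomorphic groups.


Comparing ℤ_12 × ℤ_10 and ℤ_120:
gcd(12,10) = 2 ≠ 1. Max element order in ℤ_12×ℤ_10 is lcm(12,10) = 60 < 120, so it has no element of order 120

No, ℤ_12 × ℤ_10 ≇ ℤ_120


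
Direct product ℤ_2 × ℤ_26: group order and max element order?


|ℤ_2 × ℤ_26| = 2 × 26 = 52
Max element order = lcm(2,26) = 26
Cyclic? No (gcd=2)

|ℤ_2×ℤ_26| = 52, max element order = 26


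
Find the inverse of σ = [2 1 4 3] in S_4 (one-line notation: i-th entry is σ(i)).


To find σ⁻¹, swap domain and range:
σ(1) = 2 → σ⁻¹(2) = 1
σ(2) = 1 → σ⁻¹(1) = 2
σ(3) = 4 → σ⁻¹(4) = 3
σ(4) = 3 → σ⁻¹(3) = 4

σ⁻¹ = [2 1 4 3]


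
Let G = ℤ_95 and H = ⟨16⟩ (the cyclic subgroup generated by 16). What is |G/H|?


|⟨16⟩| = n / gcd(16, 95) = 95 / 1 = 95
H is normal (ℤ_95 is abelian).
|G/H| = |G| / |H| = 95 / 95 = 1

|G/H| = 1


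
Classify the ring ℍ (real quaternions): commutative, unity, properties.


quaternion multiplication is non-commutative (ij = k ≠ ji = -k); has unity 1; a division ring but not an integral domain since integral domains are commutative by convention
Commutative: No
Integral domain: No
Has unity: Yes

ℍ (real quaternions): Commutative=No, Unity=Yes


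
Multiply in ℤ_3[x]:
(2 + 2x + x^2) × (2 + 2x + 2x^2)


Expand and collect like terms; reduce coefficients mod 3:
x^0: 2·2 = 4 ≡ 1 (mod 3)
x^1: 2·2 + 2·2 = 8 ≡ 2 (mod 3)
x^2: 2·2 + 2·2 + 1·2 = 10 ≡ 1 (mod 3)
x^3: 2·2 + 1·2 = 6 ≡ 0 (mod 3)
x^4: 1·2 = 2 ≡ 2 (mod 3)
Result: 1 + 2x + x^2 + 2x^4

f · g = 1 + 2x + x^2 + 2x^4


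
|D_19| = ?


|D_n| = 2n (n rotations and n reflections)
|D_19| = 2×19 = 38

|D_19| = 38


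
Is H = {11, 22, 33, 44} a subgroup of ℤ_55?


Subgroup test for H = {11, 22, 33, 44} in (ℤ_55, +):
(1) 0 ∈ H? No
(2) Closure: for all a,b ∈ H, (a+b) mod 55 ∈ H? No  [counterexample: 11 + 44 = 0 ∉ H]
(3) Inverses: for all a ∈ H, -a mod 55 ∈ H? Yes

No, H is not a subgroup of ℤ_55


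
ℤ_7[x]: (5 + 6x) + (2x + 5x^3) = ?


Add coefficients mod 7:
x^0: 5 + 0 = 5 (mod 7)
x^1: 6 + 2 = 1 (mod 7)
x^2: 0 + 0 = 0 (mod 7)
x^3: 0 + 5 = 5 (mod 7)
Result: 5 + x + 5x^3

f + g = 5 + x + 5x^3


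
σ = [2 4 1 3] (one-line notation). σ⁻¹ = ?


To find σ⁻¹, swap domain and range:
σ(1) = 2 → σ⁻¹(2) = 1
σ(2) = 4 → σ⁻¹(4) = 2
σ(3) = 1 → σ⁻¹(1) = 3
σ(4) = 3 → σ⁻¹(3) = 4

σ⁻¹ = [3 1 4 2]


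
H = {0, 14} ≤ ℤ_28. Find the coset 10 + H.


10 + H = {10 + h (mod 28) : h ∈ H}
10+0=10, 10+14=24

10 + H = {10, 24}


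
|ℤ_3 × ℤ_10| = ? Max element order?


|ℤ_3 × ℤ_10| = 3 × 10 = 30
Max element order = lcm(3,10) = 30
Cyclic? Yes (gcd=1)

|ℤ_3×ℤ_10| = 30, max element order = 30


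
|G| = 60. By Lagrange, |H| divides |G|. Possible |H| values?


Lagrange's theorem: |H| divides |G|
|G| = 60
Divisors of 60: 1, 2, 3, 4, 5, 6, 10, 12, 15, 20, 30, 60

Possible subgroup orders: {1, 2, 3, 4, 5, 6, 10, 12, 15, 20, 30, 60}


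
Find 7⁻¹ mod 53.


Use the extended Euclidean algorithm to write 1 = 7·s + 53·t; then s mod 53 is the inverse.
Euclidean algorithm:
  7 = 0·53 + 7
  53 = 7·7 + 4
  7 = 1·4 + 3
  4 = 1·3 + 1
  3 = 3·1 + 0
gcd(7,53) = 1
Back-substitution gives: 7·(-15) + 53·(2) = 1
So 7⁻¹ ≡ -15 ≡ 38 (mod 53)
Check: 7 × 38 = 266 ≡ 1 (mod 53) ✓

7⁻¹ ≡ 38 (mod 53)


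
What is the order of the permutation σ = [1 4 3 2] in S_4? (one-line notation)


Cycle decomposition: (2 4)
Cycle lengths: 2
Order = lcm(2) = 2

ord(σ) = 2


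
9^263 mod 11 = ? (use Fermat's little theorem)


Fermat's little theorem: if p is prime and gcd(a,p)=1, then a^(p-1) ≡ 1 (mod p)
p = 11 is prime, gcd(9,11) = 1
Reduce exponent: 263 mod 10 = 3
So 9^263 ≡ 9^3 (mod 11)
9^3 mod 11 = 3

9^263 ≡ 3 (mod 11)


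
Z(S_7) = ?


Z(G) = {g ∈ G | gx = xg for all x ∈ G}
S_n is non-abelian for n ≥ 3; Z(S_7) is trivial

Z(S_7) = {e}


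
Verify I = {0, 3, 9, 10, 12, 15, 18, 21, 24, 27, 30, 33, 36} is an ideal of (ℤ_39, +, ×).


Check ideal conditions for I = {0, 3, 9, 10, 12, 15, 18, 21, 24, 27, 30, 33, 36} in ℤ_39:
(1) I is an additive subgroup? No
(2) For r ∈ ℤ_39 and a ∈ I: r·a ∈ I? No  [counterexample: r=2, a=3, r·a mod 39 = 6 ∉ I]

No, I is not an ideal of ℤ_39


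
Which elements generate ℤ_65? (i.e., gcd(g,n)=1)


g generates ℤ_n iff gcd(g,n) = 1
Prime factors of 65: 5, 13
Generators are g ∈ {1,...,64} not divisible by any of these primes.
Generators: {1, 2, 3, 4, 6, 7, 8, 9, 11, 12, 14, 16, 17, 18, 19, 21, 22, 23, 24, 27, 28, 29, 31, 32, 33, 34, 36, 37, 38, 41, 42, 43, 44, 46, 47, 48, 49, 51, 53, 54, 56, 57, 58, 59, 61, 62, 63, 64}
Number of generators = φ(65) = 48

Generators of ℤ_65 = {1, 2, 3, 4, 6, 7, 8, 9, 11, 12, 14, 16, 17, 18, 19, 21, 22, 23, 24, 27, 28, 29, 31, 32, 33, 34, 36, 37, 38, 41, 42, 43, 44, 46, 47, 48, 49, 51, 53, 54, 56, 57, 58, 59, 61, 62, 63, 64}


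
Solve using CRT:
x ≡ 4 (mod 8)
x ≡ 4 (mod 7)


m₁ = 8, m₂ = 7, gcd = 1, so CRT applies. M = m₁·m₂ = 56
Let M₁ = M/m₁ = 7, M₂ = M/m₂ = 8
Find y₁ ≡ M₁⁻¹ (mod m₁): 7⁻¹ ≡ 7 (mod 8)
Find y₂ ≡ M₂⁻¹ (mod m₂): 8⁻¹ ≡ 1 (mod 7)
x = a₁·M₁·y₁ + a₂·M₂·y₂ = 4·7·7 + 4·8·1 = 228
Reduce mod 56: x ≡ 4
Check: 4 mod 8 = 4 ✓, 4 mod 7 = 4 ✓

x ≡ 4 (mod 56)


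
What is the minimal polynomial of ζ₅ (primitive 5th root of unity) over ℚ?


ζ₅ is a root of Φ₅(x) = x⁴ + x³ + x² + x + 1, irreducible over ℚ

Minimal polynomial: x⁴ + x³ + x² + x + 1


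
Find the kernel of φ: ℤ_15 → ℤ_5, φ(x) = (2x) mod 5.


Kernel = preimage of identity
ker(φ) = {x ∈ ℤ_15 : 2x ≡ 0 (mod 5)}. Since 5 | 15, φ is well-defined. The kernel is the cyclic subgroup ⟨5⟩ of ℤ_15 (order 3), i.e. {0, 5, 10}

ker(φ) = {0, 5, 10}


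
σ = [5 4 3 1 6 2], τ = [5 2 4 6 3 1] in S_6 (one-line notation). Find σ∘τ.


σ∘τ: apply τ first, then σ
1 →τ 5 →σ 6
2 →τ 2 →σ 4
3 →τ 4 →σ 1
4 →τ 6 →σ 2
5 →τ 3 →σ 3
6 →τ 1 →σ 5

σ∘τ = [6 4 1 2 3 5]


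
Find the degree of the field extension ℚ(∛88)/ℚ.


∛88 has minimal polynomial x³ - 88 (irreducible over ℚ since 88 is not a perfect cube)

[ℚ(∛88)/ℚ] = 3


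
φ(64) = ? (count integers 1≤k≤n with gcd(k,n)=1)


Factor n: 64 = 2^6
φ(n) = n · ∏(1 - 1/p) over distinct primes p | n
φ(64) = 64 · (1 - 1/2) = 32

φ(64) = 32


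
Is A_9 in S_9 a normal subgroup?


H = A_9 in S_9
A_9 has index 2 in S_9, and every subgroup of index 2 is normal

Yes, normal subgroup


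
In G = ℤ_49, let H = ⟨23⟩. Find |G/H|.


|⟨23⟩| = n / gcd(23, 49) = 49 / 1 = 49
H is normal (ℤ_49 is abelian).
|G/H| = |G| / |H| = 49 / 49 = 1

|G/H| = 1


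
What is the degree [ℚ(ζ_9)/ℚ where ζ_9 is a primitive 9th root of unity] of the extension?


[ℚ(ζ_n):ℚ] = deg Φ_n(x) = φ(n). Here φ(9) = 6

[ℚ(ζ_9)/ℚ where ζ_9 is a primitive 9th root of unity] = 6


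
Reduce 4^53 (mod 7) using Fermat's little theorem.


Fermat's little theorem: if p is prime and gcd(a,p)=1, then a^(p-1) ≡ 1 (mod p)
p = 7 is prime, gcd(4,7) = 1
Reduce exponent: 53 mod 6 = 5
So 4^53 ≡ 4^5 (mod 7)
4^5 mod 7 = 2

4^53 ≡ 2 (mod 7)


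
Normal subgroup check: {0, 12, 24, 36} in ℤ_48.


H = {0, 12, 24, 36} in ℤ_48
ℤ_48 is abelian; every subgroup of an abelian group is normal

Yes, normal subgroup


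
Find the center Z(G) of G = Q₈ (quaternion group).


Z(G) = {g ∈ G | gx = xg for all x ∈ G}
In Q₈ = {±1, ±i, ±j, ±k}, only ±1 commute with every element

Z(Q₈ (quaternion group)) = {1, -1}


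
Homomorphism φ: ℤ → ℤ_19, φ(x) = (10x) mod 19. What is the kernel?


Kernel = preimage of identity
ker(φ) = {x ∈ ℤ : 10x ≡ 0 (mod 19)}. gcd(10,19) = 1, so 10x ≡ 0 (mod 19) ⟺ x ≡ 0 (mod 19/1 = 19). Hence ker(φ) = 19ℤ

ker(φ) = 19ℤ


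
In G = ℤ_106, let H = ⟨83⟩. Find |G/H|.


|⟨83⟩| = n / gcd(83, 106) = 106 / 1 = 106
H is normal (ℤ_106 is abelian).
|G/H| = |G| / |H| = 106 / 106 = 1

|G/H| = 1


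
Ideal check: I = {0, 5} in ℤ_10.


Check ideal conditions for I = {0, 5} in ℤ_10:
(1) I is an additive subgroup? Yes
(2) For r ∈ ℤ_10 and a ∈ I: r·a ∈ I? Yes

Yes, I is an ideal of ℤ_10


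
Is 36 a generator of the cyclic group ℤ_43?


g generates ℤ_n iff gcd(g, n) = 1
gcd(36, 43) = 1
Since gcd = 1, 36 is a generator.

Yes, 36 generates ℤ_43


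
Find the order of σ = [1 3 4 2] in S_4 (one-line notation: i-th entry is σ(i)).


Cycle decomposition: (2 3 4)
Cycle lengths: 3
Order = lcm(3) = 3

ord(σ) = 3


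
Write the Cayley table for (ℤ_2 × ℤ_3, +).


Elements: {(0,0), (0,1), (0,2), (1,0), (1,1), (1,2)}
Operation: componentwise addition mod (2, 3)
Entry (a, b) = ((a₁+b₁) mod 2, (a₂+b₂) mod 3)

Cayley table:
      | (0,0) | (0,1) | (0,2) | (1,0) | (1,1) | (1,2)
(0,0) | (0,0) | (0,1) | (0,2) | (1,0) | (1,1) | (1,2)
(0,1) | (0,1) | (0,2) | (0,0) | (1,1) | (1,2) | (1,0)
(0,2) | (0,2) | (0,0) | (0,1) | (1,2) | (1,0) | (1,1)
(1,0) | (1,0) | (1,1) | (1,2) | (0,0) | (0,1) | (0,2)
(1,1) | (1,1) | (1,2) | (1,0) | (0,1) | (0,2) | (0,0)
(1,2) | (1,2) | (1,0) | (1,1) | (0,2) | (0,0) | (0,1)


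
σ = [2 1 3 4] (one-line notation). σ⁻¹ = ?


To find σ⁻¹, swap domain and range:
σ(1) = 2 → σ⁻¹(2) = 1
σ(2) = 1 → σ⁻¹(1) = 2
σ(3) = 3 → σ⁻¹(3) = 3
σ(4) = 4 → σ⁻¹(4) = 4

σ⁻¹ = [2 1 3 4]


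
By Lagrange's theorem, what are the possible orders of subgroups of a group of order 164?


Lagrange's theorem: |H| divides |G|
|G| = 164
Divisors of 164: 1, 2, 4, 41, 82, 164

Possible subgroup orders: {1, 2, 4, 41, 82, 164}


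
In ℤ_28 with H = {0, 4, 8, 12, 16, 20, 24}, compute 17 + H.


17 + H = {17 + h (mod 28) : h ∈ H}
17+0=17, 17+4=21, 17+8=25, 17+12=1, 17+16=5, 17+20=9, 17+24=13
17 + H = {1, 5, 9, 13, 17, 21, 25} = 1 + H

17 + H = {1, 5, 9, 13, 17, 21, 25}


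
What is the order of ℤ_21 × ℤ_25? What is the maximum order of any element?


|ℤ_21 × ℤ_25| = 21 × 25 = 525
Max element order = lcm(21,25) = 525
Cyclic? Yes (gcd=1)

|ℤ_21×ℤ_25| = 525, max element order = 525


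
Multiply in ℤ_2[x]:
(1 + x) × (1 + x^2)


Expand and collect like terms; reduce coefficients mod 2:
x^0: 1·1 = 1 ≡ 1 (mod 2)
x^1: 1·0 + 1·1 = 1 ≡ 1 (mod 2)
x^2: 1·1 + 1·0 = 1 ≡ 1 (mod 2)
x^3: 1·1 = 1 ≡ 1 (mod 2)
Result: 1 + x + x^2 + x^3

f · g = 1 + x + x^2 + x^3


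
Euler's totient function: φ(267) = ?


Factor n: 267 = 3 × 89
φ(n) = n · ∏(1 - 1/p) over distinct primes p | n
φ(267) = 267 · (1 - 1/3) · (1 - 1/89) = 176

φ(267) = 176


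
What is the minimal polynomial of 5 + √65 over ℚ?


Let α = 5 + √65. Then α - 5 = √65, so (α - 5)² = 65, giving α² - 10α - 40 = 0. Degree 2 and α ∉ ℚ, so this is the minimal polynomial.

Minimal polynomial: x² - 10x - 40


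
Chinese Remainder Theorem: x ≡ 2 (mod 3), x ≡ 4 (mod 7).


m₁ = 3, m₂ = 7, gcd = 1, so CRT applies. M = m₁·m₂ = 21
Let M₁ = M/m₁ = 7, M₂ = M/m₂ = 3
Find y₁ ≡ M₁⁻¹ (mod m₁): 7⁻¹ ≡ 1 (mod 3)
Find y₂ ≡ M₂⁻¹ (mod m₂): 3⁻¹ ≡ 5 (mod 7)
x = a₁·M₁·y₁ + a₂·M₂·y₂ = 2·7·1 + 4·3·5 = 74
Reduce mod 21: x ≡ 11
Check: 11 mod 3 = 2 ✓, 11 mod 7 = 4 ✓

x ≡ 11 (mod 21)


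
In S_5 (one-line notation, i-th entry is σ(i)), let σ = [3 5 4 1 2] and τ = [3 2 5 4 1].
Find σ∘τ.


σ∘τ: apply τ first, then σ
1 →τ 3 →σ 4
2 →τ 2 →σ 5
3 →τ 5 →σ 2
4 →τ 4 →σ 1
5 →τ 1 →σ 3

σ∘τ = [4 5 2 1 3]


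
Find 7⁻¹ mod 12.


Use the extended Euclidean algorithm to write 1 = 7·s + 12·t; then s mod 12 is the inverse.
Euclidean algorithm:
  7 = 0·12 + 7
  12 = 1·7 + 5
  7 = 1·5 + 2
  5 = 2·2 + 1
  2 = 2·1 + 0
gcd(7,12) = 1
Back-substitution gives: 7·(-5) + 12·(3) = 1
So 7⁻¹ ≡ -5 ≡ 7 (mod 12)
Check: 7 × 7 = 49 ≡ 1 (mod 12) ✓

7⁻¹ ≡ 7 (mod 12)


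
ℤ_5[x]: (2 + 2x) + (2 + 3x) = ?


Add coefficients mod 5:
x^0: 2 + 2 = 4 (mod 5)
x^1: 2 + 3 = 0 (mod 5)
Result: 4

f + g = 4


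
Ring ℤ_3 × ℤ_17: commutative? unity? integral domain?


Direct product ring; commutative with unity (1,1); but (1,0)·(0,1) = (0,0) gives zero divisors, so not an integral domain
Commutative: Yes
Integral domain: No
Has unity: Yes

ℤ_3 × ℤ_17: Commutative=Yes, Unity=Yes


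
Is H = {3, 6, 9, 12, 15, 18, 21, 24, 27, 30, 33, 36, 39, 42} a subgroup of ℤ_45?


Subgroup test for H = {3, 6, 9, 12, 15, 18, 21, 24, 27, 30, 33, 36, 39, 42} in (ℤ_45, +):
(1) 0 ∈ H? No
(2) Closure: for all a,b ∈ H, (a+b) mod 45 ∈ H? No  [counterexample: 3 + 42 = 0 ∉ H]
(3) Inverses: for all a ∈ H, -a mod 45 ∈ H? Yes

No, H is not a subgroup of ℤ_45


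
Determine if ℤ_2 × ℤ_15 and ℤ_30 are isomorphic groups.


Comparing ℤ_2 × ℤ_15 and ℤ_30:
gcd(2,15) = 1, so ℤ_2 × ℤ_15 ≅ ℤ_30 (CRT)

Yes, ℤ_2 × ℤ_15 ≅ ℤ_30


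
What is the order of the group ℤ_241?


ℤ_n has n elements.

|ℤ_241| = 241


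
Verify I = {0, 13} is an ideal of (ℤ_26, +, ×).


Check ideal conditions for I = {0, 13} in ℤ_26:
(1) I is an additive subgroup? Yes
(2) For r ∈ ℤ_26 and a ∈ I: r·a ∈ I? Yes

Yes, I is an ideal of ℤ_26


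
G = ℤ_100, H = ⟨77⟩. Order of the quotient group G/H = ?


|⟨77⟩| = n / gcd(77, 100) = 100 / 1 = 100
H is normal (ℤ_100 is abelian).
|G/H| = |G| / |H| = 100 / 100 = 1

|G/H| = 1


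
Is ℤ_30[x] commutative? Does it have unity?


ℤ_30 has zero divisors (2·15 ≡ 0), and these lift to constant zero divisors in ℤ_30[x]; so not an integral domain
Commutative: Yes
Integral domain: No
Has unity: Yes

ℤ_30[x]: Commutative=Yes, Unity=Yes


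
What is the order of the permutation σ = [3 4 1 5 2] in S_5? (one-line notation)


Cycle decomposition: (1 3) (2 4 5)
Cycle lengths: 2, 3
Order = lcm(2, 3) = 6

ord(σ) = 6


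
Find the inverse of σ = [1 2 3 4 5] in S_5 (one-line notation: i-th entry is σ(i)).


To find σ⁻¹, swap domain and range:
σ(1) = 1 → σ⁻¹(1) = 1
σ(2) = 2 → σ⁻¹(2) = 2
σ(3) = 3 → σ⁻¹(3) = 3
σ(4) = 4 → σ⁻¹(4) = 4
σ(5) = 5 → σ⁻¹(5) = 5

σ⁻¹ = [1 2 3 4 5]


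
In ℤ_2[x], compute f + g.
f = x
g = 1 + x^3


Add coefficients mod 2:
x^0: 0 + 1 = 1 (mod 2)
x^1: 1 + 0 = 1 (mod 2)
x^2: 0 + 0 = 0 (mod 2)
x^3: 0 + 1 = 1 (mod 2)
Result: 1 + x + x^3

f + g = 1 + x + x^3


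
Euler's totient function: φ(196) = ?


Factor n: 196 = 2^2 × 7^2
φ(n) = n · ∏(1 - 1/p) over distinct primes p | n
φ(196) = 196 · (1 - 1/2) · (1 - 1/7) = 84

φ(196) = 84


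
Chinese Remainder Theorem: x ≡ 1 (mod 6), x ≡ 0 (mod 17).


m₁ = 6, m₂ = 17, gcd = 1, so CRT applies. M = m₁·m₂ = 102
Let M₁ = M/m₁ = 17, M₂ = M/m₂ = 6
Find y₁ ≡ M₁⁻¹ (mod m₁): 17⁻¹ ≡ 5 (mod 6)
Find y₂ ≡ M₂⁻¹ (mod m₂): 6⁻¹ ≡ 3 (mod 17)
x = a₁·M₁·y₁ + a₂·M₂·y₂ = 1·17·5 + 0·6·3 = 85
Reduce mod 102: x ≡ 85
Check: 85 mod 6 = 1 ✓, 85 mod 17 = 0 ✓

x ≡ 85 (mod 102)


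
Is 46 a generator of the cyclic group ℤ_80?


g generates ℤ_n iff gcd(g, n) = 1
gcd(46, 80) = 2
Since gcd = 2 ≠ 1, ⟨46⟩ has order 40 < 80, so 46 is not a generator.

No, 46 does not generate ℤ_80


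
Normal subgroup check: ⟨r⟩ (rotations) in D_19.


H = ⟨r⟩ (rotations) in D_19
The rotation subgroup ⟨r⟩ has index 2 in D_19, so it is normal

Yes, normal subgroup


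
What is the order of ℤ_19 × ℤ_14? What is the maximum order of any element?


|ℤ_19 × ℤ_14| = 19 × 14 = 266
Max element order = lcm(19,14) = 266
Cyclic? Yes (gcd=1)

|ℤ_19×ℤ_14| = 266, max element order = 266


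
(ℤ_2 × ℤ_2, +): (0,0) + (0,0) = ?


Operation: componentwise addition mod (2, 2)
(0,0) + (0,0) = ((a₁+b₁) mod 2, (a₂+b₂) mod 2) with a = (0,0), b = (0,0)

(0,0) + (0,0) = (0,0)


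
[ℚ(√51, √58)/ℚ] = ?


[ℚ(√51,√58):ℚ] = [ℚ(√51,√58):ℚ(√51)]·[ℚ(√51):ℚ] = 2·2 = 4

[ℚ(√51, √58)/ℚ] = 4


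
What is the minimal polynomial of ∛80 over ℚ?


∛80 satisfies x³ - 80 = 0, irreducible over ℚ (no rational root; 80 is not a perfect cube)

Minimal polynomial: x³ - 80


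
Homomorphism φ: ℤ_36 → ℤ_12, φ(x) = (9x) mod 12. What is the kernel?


Kernel = preimage of identity
ker(φ) = {x ∈ ℤ_36 : 9x ≡ 0 (mod 12)}. Since 12 | 36, φ is well-defined. The kernel is the cyclic subgroup ⟨4⟩ of ℤ_36 (order 9), i.e. {0, 4, 8, 12, 16, 20, 24, 28, 32}

ker(φ) = {0, 4, 8, 12, 16, 20, 24, 28, 32}


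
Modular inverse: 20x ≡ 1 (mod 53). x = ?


Use the extended Euclidean algorithm to write 1 = 20·s + 53·t; then s mod 53 is the inverse.
Euclidean algorithm:
  20 = 0·53 + 20
  53 = 2·20 + 13
  20 = 1·13 + 7
  13 = 1·7 + 6
  7 = 1·6 + 1
  6 = 6·1 + 0
gcd(20,53) = 1
Back-substitution gives: 20·(8) + 53·(-3) = 1
So 20⁻¹ ≡ 8 ≡ 8 (mod 53)
Check: 20 × 8 = 160 ≡ 1 (mod 53) ✓

20⁻¹ ≡ 8 (mod 53)


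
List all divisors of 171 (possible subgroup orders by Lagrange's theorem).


Lagrange's theorem: |H| divides |G|
|G| = 171
Divisors of 171: 1, 3, 9, 19, 57, 171

Possible subgroup orders: {1, 3, 9, 19, 57, 171}
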